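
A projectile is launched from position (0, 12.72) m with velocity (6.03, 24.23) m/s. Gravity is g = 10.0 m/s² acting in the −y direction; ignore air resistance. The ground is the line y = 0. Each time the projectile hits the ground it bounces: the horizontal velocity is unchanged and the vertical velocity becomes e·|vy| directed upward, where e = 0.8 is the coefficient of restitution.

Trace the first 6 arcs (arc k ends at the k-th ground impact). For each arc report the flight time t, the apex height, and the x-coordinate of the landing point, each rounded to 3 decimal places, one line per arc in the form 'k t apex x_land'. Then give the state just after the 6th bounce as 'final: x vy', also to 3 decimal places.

Arc 1: start y=12.720, vy=24.230 → t=5.324, apex=42.075, x_land=32.103, impact vy=-29.008
  bounce: vy ← 0.8·29.008 = 23.207
Arc 2: start y=0.000, vy=23.207 → t=4.641, apex=26.928, x_land=60.090, impact vy=-23.207
  bounce: vy ← 0.8·23.207 = 18.565
Arc 3: start y=0.000, vy=18.565 → t=3.713, apex=17.234, x_land=82.480, impact vy=-18.565
  bounce: vy ← 0.8·18.565 = 14.852
Arc 4: start y=0.000, vy=14.852 → t=2.970, apex=11.030, x_land=100.392, impact vy=-14.852
  bounce: vy ← 0.8·14.852 = 11.882
Arc 5: start y=0.000, vy=11.882 → t=2.376, apex=7.059, x_land=114.722, impact vy=-11.882
  bounce: vy ← 0.8·11.882 = 9.506
Arc 6: start y=0.000, vy=9.506 → t=1.901, apex=4.518, x_land=126.185, impact vy=-9.506
  bounce: vy ← 0.8·9.506 = 7.604

1 5.324 42.075 32.103
2 4.641 26.928 60.090
3 3.713 17.234 82.480
4 2.970 11.030 100.392
5 2.376 7.059 114.722
6 1.901 4.518 126.185
final: 126.185 7.604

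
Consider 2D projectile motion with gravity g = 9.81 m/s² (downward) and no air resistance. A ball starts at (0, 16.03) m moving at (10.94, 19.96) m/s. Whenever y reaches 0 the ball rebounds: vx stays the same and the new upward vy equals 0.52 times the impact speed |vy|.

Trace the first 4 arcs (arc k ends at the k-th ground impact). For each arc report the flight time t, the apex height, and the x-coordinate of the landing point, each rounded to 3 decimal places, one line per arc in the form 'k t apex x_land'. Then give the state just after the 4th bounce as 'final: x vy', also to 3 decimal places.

1 4.756 36.336 52.035
2 2.831 9.825 83.002
3 1.472 2.657 99.105
4 0.765 0.718 107.478
final: 107.478 1.952

Arc 1: start y=16.030, vy=19.960 → t=4.756, apex=36.336, x_land=52.035, impact vy=-26.700
  bounce: vy ← 0.52·26.700 = 13.884
Arc 2: start y=0.000, vy=13.884 → t=2.831, apex=9.825, x_land=83.002, impact vy=-13.884
  bounce: vy ← 0.52·13.884 = 7.220
Arc 3: start y=0.000, vy=7.220 → t=1.472, apex=2.657, x_land=99.105, impact vy=-7.220
  bounce: vy ← 0.52·7.220 = 3.754
Arc 4: start y=0.000, vy=3.754 → t=0.765, apex=0.718, x_land=107.478, impact vy=-3.754
  bounce: vy ← 0.52·3.754 = 1.952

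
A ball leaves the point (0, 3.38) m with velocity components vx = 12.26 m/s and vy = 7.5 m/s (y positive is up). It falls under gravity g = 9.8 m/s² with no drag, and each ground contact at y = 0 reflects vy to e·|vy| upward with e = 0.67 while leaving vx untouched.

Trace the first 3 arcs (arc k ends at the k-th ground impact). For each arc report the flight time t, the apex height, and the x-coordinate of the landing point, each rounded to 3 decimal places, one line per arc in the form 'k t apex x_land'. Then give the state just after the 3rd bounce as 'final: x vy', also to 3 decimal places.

Arc 1: start y=3.380, vy=7.500 → t=1.895, apex=6.250, x_land=23.229, impact vy=-11.068
  bounce: vy ← 0.67·11.068 = 7.415
Arc 2: start y=0.000, vy=7.415 → t=1.513, apex=2.806, x_land=41.783, impact vy=-7.415
  bounce: vy ← 0.67·7.415 = 4.968
Arc 3: start y=0.000, vy=4.968 → t=1.014, apex=1.259, x_land=54.214, impact vy=-4.968
  bounce: vy ← 0.67·4.968 = 3.329

1 1.895 6.250 23.229
2 1.513 2.806 41.783
3 1.014 1.259 54.214
final: 54.214 3.329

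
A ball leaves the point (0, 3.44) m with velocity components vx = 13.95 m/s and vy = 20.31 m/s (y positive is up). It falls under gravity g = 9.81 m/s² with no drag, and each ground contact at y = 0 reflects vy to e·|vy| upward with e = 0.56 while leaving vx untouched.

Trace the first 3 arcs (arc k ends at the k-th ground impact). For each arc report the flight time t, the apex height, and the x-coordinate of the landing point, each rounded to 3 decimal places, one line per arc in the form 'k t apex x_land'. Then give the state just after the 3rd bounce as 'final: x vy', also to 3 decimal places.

Arc 1: start y=3.440, vy=20.310 → t=4.304, apex=24.464, x_land=60.036, impact vy=-21.909
  bounce: vy ← 0.56·21.909 = 12.269
Arc 2: start y=0.000, vy=12.269 → t=2.501, apex=7.672, x_land=94.929, impact vy=-12.269
  bounce: vy ← 0.56·12.269 = 6.871
Arc 3: start y=0.000, vy=6.871 → t=1.401, apex=2.406, x_land=114.469, impact vy=-6.871
  bounce: vy ← 0.56·6.871 = 3.848

1 4.304 24.464 60.036
2 2.501 7.672 94.929
3 1.401 2.406 114.469
final: 114.469 3.848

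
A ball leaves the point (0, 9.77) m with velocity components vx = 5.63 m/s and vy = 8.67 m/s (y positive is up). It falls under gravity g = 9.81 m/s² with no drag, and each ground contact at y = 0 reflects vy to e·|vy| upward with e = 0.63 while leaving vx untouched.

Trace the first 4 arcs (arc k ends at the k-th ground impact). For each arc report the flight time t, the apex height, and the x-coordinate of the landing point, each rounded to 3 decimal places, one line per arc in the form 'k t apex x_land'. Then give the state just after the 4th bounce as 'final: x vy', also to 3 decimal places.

1 2.549 13.601 14.351
2 2.098 5.398 26.164
3 1.322 2.143 33.606
4 0.833 0.850 38.294
final: 38.294 2.573

Arc 1: start y=9.770, vy=8.670 → t=2.549, apex=13.601, x_land=14.351, impact vy=-16.336
  bounce: vy ← 0.63·16.336 = 10.292
Arc 2: start y=0.000, vy=10.292 → t=2.098, apex=5.398, x_land=26.164, impact vy=-10.292
  bounce: vy ← 0.63·10.292 = 6.484
Arc 3: start y=0.000, vy=6.484 → t=1.322, apex=2.143, x_land=33.606, impact vy=-6.484
  bounce: vy ← 0.63·6.484 = 4.085
Arc 4: start y=0.000, vy=4.085 → t=0.833, apex=0.850, x_land=38.294, impact vy=-4.085
  bounce: vy ← 0.63·4.085 = 2.573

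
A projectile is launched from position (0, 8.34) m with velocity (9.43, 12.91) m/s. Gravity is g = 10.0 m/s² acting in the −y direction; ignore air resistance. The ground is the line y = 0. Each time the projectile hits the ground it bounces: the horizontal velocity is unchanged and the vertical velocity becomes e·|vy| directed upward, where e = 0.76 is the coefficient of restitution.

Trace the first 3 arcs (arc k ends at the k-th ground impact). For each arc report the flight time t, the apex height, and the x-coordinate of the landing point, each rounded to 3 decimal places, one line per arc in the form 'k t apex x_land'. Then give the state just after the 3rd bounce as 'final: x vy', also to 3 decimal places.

Arc 1: start y=8.340, vy=12.910 → t=3.117, apex=16.673, x_land=29.394, impact vy=-18.261
  bounce: vy ← 0.76·18.261 = 13.878
Arc 2: start y=0.000, vy=13.878 → t=2.776, apex=9.631, x_land=55.569, impact vy=-13.878
  bounce: vy ← 0.76·13.878 = 10.548
Arc 3: start y=0.000, vy=10.548 → t=2.110, apex=5.563, x_land=75.462, impact vy=-10.548
  bounce: vy ← 0.76·10.548 = 8.016

1 3.117 16.673 29.394
2 2.776 9.631 55.569
3 2.110 5.563 75.462
final: 75.462 8.016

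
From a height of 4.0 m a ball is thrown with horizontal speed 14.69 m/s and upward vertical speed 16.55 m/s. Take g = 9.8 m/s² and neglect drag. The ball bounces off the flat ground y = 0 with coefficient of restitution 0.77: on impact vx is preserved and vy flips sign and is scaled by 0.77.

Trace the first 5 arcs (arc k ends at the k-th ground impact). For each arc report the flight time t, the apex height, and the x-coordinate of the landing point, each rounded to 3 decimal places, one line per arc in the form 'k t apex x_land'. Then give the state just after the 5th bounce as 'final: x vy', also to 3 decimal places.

1 3.604 17.975 52.944
2 2.950 10.657 96.272
3 2.271 6.319 129.635
4 1.749 3.746 155.325
5 1.347 2.221 175.106
final: 175.106 5.081

Arc 1: start y=4.000, vy=16.550 → t=3.604, apex=17.975, x_land=52.944, impact vy=-18.770
  bounce: vy ← 0.77·18.770 = 14.453
Arc 2: start y=0.000, vy=14.453 → t=2.950, apex=10.657, x_land=96.272, impact vy=-14.453
  bounce: vy ← 0.77·14.453 = 11.129
Arc 3: start y=0.000, vy=11.129 → t=2.271, apex=6.319, x_land=129.635, impact vy=-11.129
  bounce: vy ← 0.77·11.129 = 8.569
Arc 4: start y=0.000, vy=8.569 → t=1.749, apex=3.746, x_land=155.325, impact vy=-8.569
  bounce: vy ← 0.77·8.569 = 6.598
Arc 5: start y=0.000, vy=6.598 → t=1.347, apex=2.221, x_land=175.106, impact vy=-6.598
  bounce: vy ← 0.77·6.598 = 5.081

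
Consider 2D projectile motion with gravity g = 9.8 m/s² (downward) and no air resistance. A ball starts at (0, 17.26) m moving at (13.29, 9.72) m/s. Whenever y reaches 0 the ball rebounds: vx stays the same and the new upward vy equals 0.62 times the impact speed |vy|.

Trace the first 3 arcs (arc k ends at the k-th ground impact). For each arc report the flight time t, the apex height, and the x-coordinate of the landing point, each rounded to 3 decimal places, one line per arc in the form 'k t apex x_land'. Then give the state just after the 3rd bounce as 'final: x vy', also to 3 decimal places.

Arc 1: start y=17.260, vy=9.720 → t=3.115, apex=22.080, x_land=41.393, impact vy=-20.803
  bounce: vy ← 0.62·20.803 = 12.898
Arc 2: start y=0.000, vy=12.898 → t=2.632, apex=8.488, x_land=76.376, impact vy=-12.898
  bounce: vy ← 0.62·12.898 = 7.997
Arc 3: start y=0.000, vy=7.997 → t=1.632, apex=3.263, x_land=98.065, impact vy=-7.997
  bounce: vy ← 0.62·7.997 = 4.958

1 3.115 22.080 41.393
2 2.632 8.488 76.376
3 1.632 3.263 98.065
final: 98.065 4.958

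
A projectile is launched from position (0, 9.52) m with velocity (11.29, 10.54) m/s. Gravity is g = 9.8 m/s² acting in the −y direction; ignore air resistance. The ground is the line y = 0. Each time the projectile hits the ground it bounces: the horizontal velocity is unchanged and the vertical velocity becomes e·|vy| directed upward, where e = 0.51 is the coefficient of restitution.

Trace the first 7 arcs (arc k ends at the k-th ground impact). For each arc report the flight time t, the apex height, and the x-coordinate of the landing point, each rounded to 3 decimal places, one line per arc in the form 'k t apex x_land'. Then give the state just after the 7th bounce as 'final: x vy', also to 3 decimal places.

1 2.836 15.188 32.019
2 1.796 3.950 52.294
3 0.916 1.027 62.633
4 0.467 0.267 67.907
5 0.238 0.070 70.596
6 0.121 0.018 71.968
7 0.062 0.005 72.667
final: 72.667 0.155

Arc 1: start y=9.520, vy=10.540 → t=2.836, apex=15.188, x_land=32.019, impact vy=-17.254
  bounce: vy ← 0.51·17.254 = 8.799
Arc 2: start y=0.000, vy=8.799 → t=1.796, apex=3.950, x_land=52.294, impact vy=-8.799
  bounce: vy ← 0.51·8.799 = 4.488
Arc 3: start y=0.000, vy=4.488 → t=0.916, apex=1.027, x_land=62.633, impact vy=-4.488
  bounce: vy ← 0.51·4.488 = 2.289
Arc 4: start y=0.000, vy=2.289 → t=0.467, apex=0.267, x_land=67.907, impact vy=-2.289
  bounce: vy ← 0.51·2.289 = 1.167
Arc 5: start y=0.000, vy=1.167 → t=0.238, apex=0.070, x_land=70.596, impact vy=-1.167
  bounce: vy ← 0.51·1.167 = 0.595
Arc 6: start y=0.000, vy=0.595 → t=0.121, apex=0.018, x_land=71.968, impact vy=-0.595
  bounce: vy ← 0.51·0.595 = 0.304
Arc 7: start y=0.000, vy=0.304 → t=0.062, apex=0.005, x_land=72.667, impact vy=-0.304
  bounce: vy ← 0.51·0.304 = 0.155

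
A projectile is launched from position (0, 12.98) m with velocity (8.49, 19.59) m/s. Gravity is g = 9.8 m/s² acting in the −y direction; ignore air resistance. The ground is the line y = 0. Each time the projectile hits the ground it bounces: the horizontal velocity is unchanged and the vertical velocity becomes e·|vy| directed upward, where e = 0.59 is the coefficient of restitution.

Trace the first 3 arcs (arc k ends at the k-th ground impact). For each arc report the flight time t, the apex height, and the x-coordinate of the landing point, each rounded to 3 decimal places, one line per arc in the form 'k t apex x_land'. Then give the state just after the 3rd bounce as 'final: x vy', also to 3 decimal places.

1 4.577 32.560 38.857
2 3.042 11.334 64.681
3 1.795 3.945 79.918
final: 79.918 5.188

Arc 1: start y=12.980, vy=19.590 → t=4.577, apex=32.560, x_land=38.857, impact vy=-25.262
  bounce: vy ← 0.59·25.262 = 14.905
Arc 2: start y=0.000, vy=14.905 → t=3.042, apex=11.334, x_land=64.681, impact vy=-14.905
  bounce: vy ← 0.59·14.905 = 8.794
Arc 3: start y=0.000, vy=8.794 → t=1.795, apex=3.945, x_land=79.918, impact vy=-8.794
  bounce: vy ← 0.59·8.794 = 5.188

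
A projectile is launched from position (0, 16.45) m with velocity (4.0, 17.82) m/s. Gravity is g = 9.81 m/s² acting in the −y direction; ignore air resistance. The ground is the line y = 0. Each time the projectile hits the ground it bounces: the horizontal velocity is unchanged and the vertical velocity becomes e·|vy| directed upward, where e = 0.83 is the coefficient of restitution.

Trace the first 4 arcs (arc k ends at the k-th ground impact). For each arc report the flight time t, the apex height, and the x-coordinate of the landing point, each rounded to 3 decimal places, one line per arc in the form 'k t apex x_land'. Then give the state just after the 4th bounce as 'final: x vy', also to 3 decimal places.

Arc 1: start y=16.450, vy=17.820 → t=4.396, apex=32.635, x_land=17.584, impact vy=-25.304
  bounce: vy ← 0.83·25.304 = 21.002
Arc 2: start y=0.000, vy=21.002 → t=4.282, apex=22.482, x_land=34.711, impact vy=-21.002
  bounce: vy ← 0.83·21.002 = 17.432
Arc 3: start y=0.000, vy=17.432 → t=3.554, apex=15.488, x_land=48.927, impact vy=-17.432
  bounce: vy ← 0.83·17.432 = 14.469
Arc 4: start y=0.000, vy=14.469 → t=2.950, apex=10.670, x_land=60.726, impact vy=-14.469
  bounce: vy ← 0.83·14.469 = 12.009

1 4.396 32.635 17.584
2 4.282 22.482 34.711
3 3.554 15.488 48.927
4 2.950 10.670 60.726
final: 60.726 12.009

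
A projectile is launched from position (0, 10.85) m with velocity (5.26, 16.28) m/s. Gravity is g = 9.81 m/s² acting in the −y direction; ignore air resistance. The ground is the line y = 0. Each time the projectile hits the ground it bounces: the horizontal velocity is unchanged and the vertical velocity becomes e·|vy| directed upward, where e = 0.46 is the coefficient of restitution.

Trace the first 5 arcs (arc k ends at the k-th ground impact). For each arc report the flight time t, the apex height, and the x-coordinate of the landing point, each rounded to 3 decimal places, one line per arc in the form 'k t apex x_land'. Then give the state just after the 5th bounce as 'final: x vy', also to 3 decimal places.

Arc 1: start y=10.850, vy=16.280 → t=3.888, apex=24.359, x_land=20.451, impact vy=-21.861
  bounce: vy ← 0.46·21.861 = 10.056
Arc 2: start y=0.000, vy=10.056 → t=2.050, apex=5.154, x_land=31.235, impact vy=-10.056
  bounce: vy ← 0.46·10.056 = 4.626
Arc 3: start y=0.000, vy=4.626 → t=0.943, apex=1.091, x_land=36.196, impact vy=-4.626
  bounce: vy ← 0.46·4.626 = 2.128
Arc 4: start y=0.000, vy=2.128 → t=0.434, apex=0.231, x_land=38.477, impact vy=-2.128
  bounce: vy ← 0.46·2.128 = 0.979
Arc 5: start y=0.000, vy=0.979 → t=0.200, apex=0.049, x_land=39.527, impact vy=-0.979
  bounce: vy ← 0.46·0.979 = 0.450

1 3.888 24.359 20.451
2 2.050 5.154 31.235
3 0.943 1.091 36.196
4 0.434 0.231 38.477
5 0.200 0.049 39.527
final: 39.527 0.450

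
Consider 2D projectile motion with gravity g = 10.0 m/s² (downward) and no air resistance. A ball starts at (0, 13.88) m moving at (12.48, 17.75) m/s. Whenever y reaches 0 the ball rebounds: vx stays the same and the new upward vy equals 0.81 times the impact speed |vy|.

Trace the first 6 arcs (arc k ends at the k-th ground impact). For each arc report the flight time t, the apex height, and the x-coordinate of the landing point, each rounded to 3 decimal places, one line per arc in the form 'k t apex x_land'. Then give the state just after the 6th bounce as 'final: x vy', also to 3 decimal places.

Arc 1: start y=13.880, vy=17.750 → t=4.209, apex=29.633, x_land=52.534, impact vy=-24.345
  bounce: vy ← 0.81·24.345 = 19.719
Arc 2: start y=0.000, vy=19.719 → t=3.944, apex=19.442, x_land=101.753, impact vy=-19.719
  bounce: vy ← 0.81·19.719 = 15.973
Arc 3: start y=0.000, vy=15.973 → t=3.195, apex=12.756, x_land=141.621, impact vy=-15.973
  bounce: vy ← 0.81·15.973 = 12.938
Arc 4: start y=0.000, vy=12.938 → t=2.588, apex=8.369, x_land=173.913, impact vy=-12.938
  bounce: vy ← 0.81·12.938 = 10.480
Arc 5: start y=0.000, vy=10.480 → t=2.096, apex=5.491, x_land=200.070, impact vy=-10.480
  bounce: vy ← 0.81·10.480 = 8.488
Arc 6: start y=0.000, vy=8.488 → t=1.698, apex=3.603, x_land=221.257, impact vy=-8.488
  bounce: vy ← 0.81·8.488 = 6.876

1 4.209 29.633 52.534
2 3.944 19.442 101.753
3 3.195 12.756 141.621
4 2.588 8.369 173.913
5 2.096 5.491 200.070
6 1.698 3.603 221.257
final: 221.257 6.876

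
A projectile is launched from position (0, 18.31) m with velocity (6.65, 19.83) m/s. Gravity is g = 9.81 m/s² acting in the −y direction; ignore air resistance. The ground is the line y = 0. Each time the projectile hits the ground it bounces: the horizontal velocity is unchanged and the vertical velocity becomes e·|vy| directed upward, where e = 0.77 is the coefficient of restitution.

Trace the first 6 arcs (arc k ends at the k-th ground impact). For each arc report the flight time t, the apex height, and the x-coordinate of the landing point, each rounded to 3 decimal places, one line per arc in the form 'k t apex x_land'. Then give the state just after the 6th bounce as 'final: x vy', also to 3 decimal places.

Arc 1: start y=18.310, vy=19.830 → t=4.818, apex=38.352, x_land=32.037, impact vy=-27.431
  bounce: vy ← 0.77·27.431 = 21.122
Arc 2: start y=0.000, vy=21.122 → t=4.306, apex=22.739, x_land=60.674, impact vy=-21.122
  bounce: vy ← 0.77·21.122 = 16.264
Arc 3: start y=0.000, vy=16.264 → t=3.316, apex=13.482, x_land=82.724, impact vy=-16.264
  bounce: vy ← 0.77·16.264 = 12.523
Arc 4: start y=0.000, vy=12.523 → t=2.553, apex=7.993, x_land=99.702, impact vy=-12.523
  bounce: vy ← 0.77·12.523 = 9.643
Arc 5: start y=0.000, vy=9.643 → t=1.966, apex=4.739, x_land=112.776, impact vy=-9.643
  bounce: vy ← 0.77·9.643 = 7.425
Arc 6: start y=0.000, vy=7.425 → t=1.514, apex=2.810, x_land=122.842, impact vy=-7.425
  bounce: vy ← 0.77·7.425 = 5.717

1 4.818 38.352 32.037
2 4.306 22.739 60.674
3 3.316 13.482 82.724
4 2.553 7.993 99.702
5 1.966 4.739 112.776
6 1.514 2.810 122.842
final: 122.842 5.717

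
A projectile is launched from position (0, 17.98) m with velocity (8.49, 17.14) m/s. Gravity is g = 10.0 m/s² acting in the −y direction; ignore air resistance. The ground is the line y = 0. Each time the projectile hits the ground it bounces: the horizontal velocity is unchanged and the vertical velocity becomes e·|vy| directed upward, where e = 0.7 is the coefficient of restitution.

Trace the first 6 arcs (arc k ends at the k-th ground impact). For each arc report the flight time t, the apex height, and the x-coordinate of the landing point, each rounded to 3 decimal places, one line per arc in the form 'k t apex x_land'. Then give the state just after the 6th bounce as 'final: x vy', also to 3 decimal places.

1 4.270 32.669 36.253
2 3.579 16.008 66.636
3 2.505 7.844 87.903
4 1.754 3.843 102.790
5 1.227 1.883 113.211
6 0.859 0.923 120.506
final: 120.506 3.007

Arc 1: start y=17.980, vy=17.140 → t=4.270, apex=32.669, x_land=36.253, impact vy=-25.561
  bounce: vy ← 0.7·25.561 = 17.893
Arc 2: start y=0.000, vy=17.893 → t=3.579, apex=16.008, x_land=66.636, impact vy=-17.893
  bounce: vy ← 0.7·17.893 = 12.525
Arc 3: start y=0.000, vy=12.525 → t=2.505, apex=7.844, x_land=87.903, impact vy=-12.525
  bounce: vy ← 0.7·12.525 = 8.768
Arc 4: start y=0.000, vy=8.768 → t=1.754, apex=3.843, x_land=102.790, impact vy=-8.768
  bounce: vy ← 0.7·8.768 = 6.137
Arc 5: start y=0.000, vy=6.137 → t=1.227, apex=1.883, x_land=113.211, impact vy=-6.137
  bounce: vy ← 0.7·6.137 = 4.296
Arc 6: start y=0.000, vy=4.296 → t=0.859, apex=0.923, x_land=120.506, impact vy=-4.296
  bounce: vy ← 0.7·4.296 = 3.007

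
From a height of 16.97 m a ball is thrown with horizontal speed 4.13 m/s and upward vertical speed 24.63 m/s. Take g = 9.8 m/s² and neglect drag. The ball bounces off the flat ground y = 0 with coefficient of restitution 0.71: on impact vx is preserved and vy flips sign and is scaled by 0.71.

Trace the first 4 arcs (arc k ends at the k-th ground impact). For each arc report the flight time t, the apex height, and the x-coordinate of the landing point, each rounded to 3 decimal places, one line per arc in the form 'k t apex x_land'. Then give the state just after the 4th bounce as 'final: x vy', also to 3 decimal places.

Arc 1: start y=16.970, vy=24.630 → t=5.641, apex=47.921, x_land=23.295, impact vy=-30.647
  bounce: vy ← 0.71·30.647 = 21.759
Arc 2: start y=0.000, vy=21.759 → t=4.441, apex=24.157, x_land=41.636, impact vy=-21.759
  bounce: vy ← 0.71·21.759 = 15.449
Arc 3: start y=0.000, vy=15.449 → t=3.153, apex=12.177, x_land=54.657, impact vy=-15.449
  bounce: vy ← 0.71·15.449 = 10.969
Arc 4: start y=0.000, vy=10.969 → t=2.239, apex=6.139, x_land=63.902, impact vy=-10.969
  bounce: vy ← 0.71·10.969 = 7.788

1 5.641 47.921 23.295
2 4.441 24.157 41.636
3 3.153 12.177 54.657
4 2.239 6.139 63.902
final: 63.902 7.788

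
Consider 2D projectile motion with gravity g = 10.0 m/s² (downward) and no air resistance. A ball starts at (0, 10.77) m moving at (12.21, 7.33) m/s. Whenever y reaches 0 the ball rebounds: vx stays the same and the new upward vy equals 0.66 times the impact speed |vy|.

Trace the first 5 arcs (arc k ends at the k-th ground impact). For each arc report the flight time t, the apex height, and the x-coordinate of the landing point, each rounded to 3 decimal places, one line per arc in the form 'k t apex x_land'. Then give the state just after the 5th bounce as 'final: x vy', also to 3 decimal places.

1 2.374 13.456 28.981
2 2.165 5.862 55.421
3 1.429 2.553 72.872
4 0.943 1.112 84.389
5 0.623 0.484 91.991
final: 91.991 2.054

Arc 1: start y=10.770, vy=7.330 → t=2.374, apex=13.456, x_land=28.981, impact vy=-16.405
  bounce: vy ← 0.66·16.405 = 10.827
Arc 2: start y=0.000, vy=10.827 → t=2.165, apex=5.862, x_land=55.421, impact vy=-10.827
  bounce: vy ← 0.66·10.827 = 7.146
Arc 3: start y=0.000, vy=7.146 → t=1.429, apex=2.553, x_land=72.872, impact vy=-7.146
  bounce: vy ← 0.66·7.146 = 4.716
Arc 4: start y=0.000, vy=4.716 → t=0.943, apex=1.112, x_land=84.389, impact vy=-4.716
  bounce: vy ← 0.66·4.716 = 3.113
Arc 5: start y=0.000, vy=3.113 → t=0.623, apex=0.484, x_land=91.991, impact vy=-3.113
  bounce: vy ← 0.66·3.113 = 2.054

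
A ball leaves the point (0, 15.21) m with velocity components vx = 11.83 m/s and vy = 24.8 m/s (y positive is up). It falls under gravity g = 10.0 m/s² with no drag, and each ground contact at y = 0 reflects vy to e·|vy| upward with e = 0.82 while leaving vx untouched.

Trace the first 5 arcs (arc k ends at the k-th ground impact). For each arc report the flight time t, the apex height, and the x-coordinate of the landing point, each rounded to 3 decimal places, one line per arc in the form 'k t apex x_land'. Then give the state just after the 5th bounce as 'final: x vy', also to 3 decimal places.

1 5.512 45.962 65.206
2 4.972 30.905 124.028
3 4.077 20.780 172.263
4 3.343 13.973 211.815
5 2.742 9.395 244.248
final: 244.248 11.240

Arc 1: start y=15.210, vy=24.800 → t=5.512, apex=45.962, x_land=65.206, impact vy=-30.319
  bounce: vy ← 0.82·30.319 = 24.862
Arc 2: start y=0.000, vy=24.862 → t=4.972, apex=30.905, x_land=124.028, impact vy=-24.862
  bounce: vy ← 0.82·24.862 = 20.386
Arc 3: start y=0.000, vy=20.386 → t=4.077, apex=20.780, x_land=172.263, impact vy=-20.386
  bounce: vy ← 0.82·20.386 = 16.717
Arc 4: start y=0.000, vy=16.717 → t=3.343, apex=13.973, x_land=211.815, impact vy=-16.717
  bounce: vy ← 0.82·16.717 = 13.708
Arc 5: start y=0.000, vy=13.708 → t=2.742, apex=9.395, x_land=244.248, impact vy=-13.708
  bounce: vy ← 0.82·13.708 = 11.240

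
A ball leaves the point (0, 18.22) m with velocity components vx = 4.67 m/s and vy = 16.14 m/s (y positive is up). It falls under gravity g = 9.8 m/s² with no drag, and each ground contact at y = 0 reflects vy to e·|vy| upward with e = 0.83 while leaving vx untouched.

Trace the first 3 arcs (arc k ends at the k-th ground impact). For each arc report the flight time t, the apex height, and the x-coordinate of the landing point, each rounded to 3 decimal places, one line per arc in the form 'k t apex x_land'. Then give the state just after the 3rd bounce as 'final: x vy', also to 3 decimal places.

Arc 1: start y=18.220, vy=16.140 → t=4.183, apex=31.511, x_land=19.534, impact vy=-24.852
  bounce: vy ← 0.83·24.852 = 20.627
Arc 2: start y=0.000, vy=20.627 → t=4.210, apex=21.708, x_land=39.193, impact vy=-20.627
  bounce: vy ← 0.83·20.627 = 17.120
Arc 3: start y=0.000, vy=17.120 → t=3.494, apex=14.954, x_land=55.509, impact vy=-17.120
  bounce: vy ← 0.83·17.120 = 14.210

1 4.183 31.511 19.534
2 4.210 21.708 39.193
3 3.494 14.954 55.509
final: 55.509 14.210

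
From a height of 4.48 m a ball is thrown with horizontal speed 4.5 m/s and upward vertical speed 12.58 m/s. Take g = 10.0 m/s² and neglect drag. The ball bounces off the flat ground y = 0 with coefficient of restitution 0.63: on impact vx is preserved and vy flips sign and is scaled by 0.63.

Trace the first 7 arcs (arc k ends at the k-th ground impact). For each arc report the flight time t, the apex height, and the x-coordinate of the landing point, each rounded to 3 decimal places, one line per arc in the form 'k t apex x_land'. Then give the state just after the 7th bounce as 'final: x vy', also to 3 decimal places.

1 2.832 12.393 12.746
2 1.984 4.919 21.672
3 1.250 1.952 27.296
4 0.787 0.775 30.839
5 0.496 0.308 33.071
6 0.312 0.122 34.477
7 0.197 0.048 35.363
final: 35.363 0.620

Arc 1: start y=4.480, vy=12.580 → t=2.832, apex=12.393, x_land=12.746, impact vy=-15.743
  bounce: vy ← 0.63·15.743 = 9.918
Arc 2: start y=0.000, vy=9.918 → t=1.984, apex=4.919, x_land=21.672, impact vy=-9.918
  bounce: vy ← 0.63·9.918 = 6.249
Arc 3: start y=0.000, vy=6.249 → t=1.250, apex=1.952, x_land=27.296, impact vy=-6.249
  bounce: vy ← 0.63·6.249 = 3.937
Arc 4: start y=0.000, vy=3.937 → t=0.787, apex=0.775, x_land=30.839, impact vy=-3.937
  bounce: vy ← 0.63·3.937 = 2.480
Arc 5: start y=0.000, vy=2.480 → t=0.496, apex=0.308, x_land=33.071, impact vy=-2.480
  bounce: vy ← 0.63·2.480 = 1.562
Arc 6: start y=0.000, vy=1.562 → t=0.312, apex=0.122, x_land=34.477, impact vy=-1.562
  bounce: vy ← 0.63·1.562 = 0.984
Arc 7: start y=0.000, vy=0.984 → t=0.197, apex=0.048, x_land=35.363, impact vy=-0.984
  bounce: vy ← 0.63·0.984 = 0.620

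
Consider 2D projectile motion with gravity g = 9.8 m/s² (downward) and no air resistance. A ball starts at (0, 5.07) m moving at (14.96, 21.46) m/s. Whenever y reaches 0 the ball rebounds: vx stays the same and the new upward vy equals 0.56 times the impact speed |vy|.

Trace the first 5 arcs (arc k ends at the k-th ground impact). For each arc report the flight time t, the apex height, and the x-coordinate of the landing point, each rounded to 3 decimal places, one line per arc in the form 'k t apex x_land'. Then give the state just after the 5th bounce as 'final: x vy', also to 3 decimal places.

Arc 1: start y=5.070, vy=21.460 → t=4.604, apex=28.567, x_land=68.881, impact vy=-23.662
  bounce: vy ← 0.56·23.662 = 13.251
Arc 2: start y=0.000, vy=13.251 → t=2.704, apex=8.958, x_land=109.336, impact vy=-13.251
  bounce: vy ← 0.56·13.251 = 7.420
Arc 3: start y=0.000, vy=7.420 → t=1.514, apex=2.809, x_land=131.992, impact vy=-7.420
  bounce: vy ← 0.56·7.420 = 4.155
Arc 4: start y=0.000, vy=4.155 → t=0.848, apex=0.881, x_land=144.678, impact vy=-4.155
  bounce: vy ← 0.56·4.155 = 2.327
Arc 5: start y=0.000, vy=2.327 → t=0.475, apex=0.276, x_land=151.783, impact vy=-2.327
  bounce: vy ← 0.56·2.327 = 1.303

1 4.604 28.567 68.881
2 2.704 8.958 109.336
3 1.514 2.809 131.992
4 0.848 0.881 144.678
5 0.475 0.276 151.783
final: 151.783 1.303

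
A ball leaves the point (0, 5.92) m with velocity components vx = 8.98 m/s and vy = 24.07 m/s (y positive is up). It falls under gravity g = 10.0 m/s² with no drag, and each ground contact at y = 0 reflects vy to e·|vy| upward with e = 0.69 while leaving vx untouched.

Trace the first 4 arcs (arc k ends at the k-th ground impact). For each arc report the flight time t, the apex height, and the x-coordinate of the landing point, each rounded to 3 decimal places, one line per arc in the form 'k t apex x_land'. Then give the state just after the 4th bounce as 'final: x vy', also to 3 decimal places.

Arc 1: start y=5.920, vy=24.070 → t=5.049, apex=34.888, x_land=45.336, impact vy=-26.415
  bounce: vy ← 0.69·26.415 = 18.227
Arc 2: start y=0.000, vy=18.227 → t=3.645, apex=16.610, x_land=78.071, impact vy=-18.227
  bounce: vy ← 0.69·18.227 = 12.576
Arc 3: start y=0.000, vy=12.576 → t=2.515, apex=7.908, x_land=100.658, impact vy=-12.576
  bounce: vy ← 0.69·12.576 = 8.678
Arc 4: start y=0.000, vy=8.678 → t=1.736, apex=3.765, x_land=116.243, impact vy=-8.678
  bounce: vy ← 0.69·8.678 = 5.988

1 5.049 34.888 45.336
2 3.645 16.610 78.071
3 2.515 7.908 100.658
4 1.736 3.765 116.243
final: 116.243 5.988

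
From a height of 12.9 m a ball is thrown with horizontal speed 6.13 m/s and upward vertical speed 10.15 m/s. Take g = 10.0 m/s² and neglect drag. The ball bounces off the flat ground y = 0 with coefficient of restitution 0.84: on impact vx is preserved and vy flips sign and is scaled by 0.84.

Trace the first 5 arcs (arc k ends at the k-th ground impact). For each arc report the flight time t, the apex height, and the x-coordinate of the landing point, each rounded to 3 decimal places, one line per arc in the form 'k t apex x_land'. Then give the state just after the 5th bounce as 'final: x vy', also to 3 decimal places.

Arc 1: start y=12.900, vy=10.150 → t=2.915, apex=18.051, x_land=17.869, impact vy=-19.001
  bounce: vy ← 0.84·19.001 = 15.960
Arc 2: start y=0.000, vy=15.960 → t=3.192, apex=12.737, x_land=37.437, impact vy=-15.960
  bounce: vy ← 0.84·15.960 = 13.407
Arc 3: start y=0.000, vy=13.407 → t=2.681, apex=8.987, x_land=53.874, impact vy=-13.407
  bounce: vy ← 0.84·13.407 = 11.262
Arc 4: start y=0.000, vy=11.262 → t=2.252, apex=6.341, x_land=67.681, impact vy=-11.262
  bounce: vy ← 0.84·11.262 = 9.460
Arc 5: start y=0.000, vy=9.460 → t=1.892, apex=4.474, x_land=79.278, impact vy=-9.460
  bounce: vy ← 0.84·9.460 = 7.946

1 2.915 18.051 17.869
2 3.192 12.737 37.437
3 2.681 8.987 53.874
4 2.252 6.341 67.681
5 1.892 4.474 79.278
final: 79.278 7.946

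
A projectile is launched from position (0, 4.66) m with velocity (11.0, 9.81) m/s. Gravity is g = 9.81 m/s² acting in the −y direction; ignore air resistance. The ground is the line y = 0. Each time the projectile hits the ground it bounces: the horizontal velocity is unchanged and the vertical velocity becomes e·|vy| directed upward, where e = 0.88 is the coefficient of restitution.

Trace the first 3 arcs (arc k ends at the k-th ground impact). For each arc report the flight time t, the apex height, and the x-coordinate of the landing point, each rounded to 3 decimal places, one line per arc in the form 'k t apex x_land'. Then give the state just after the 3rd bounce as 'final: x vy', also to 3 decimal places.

1 2.396 9.565 26.361
2 2.458 7.407 53.396
3 2.163 5.736 77.187
final: 77.187 9.336

Arc 1: start y=4.660, vy=9.810 → t=2.396, apex=9.565, x_land=26.361, impact vy=-13.699
  bounce: vy ← 0.88·13.699 = 12.055
Arc 2: start y=0.000, vy=12.055 → t=2.458, apex=7.407, x_land=53.396, impact vy=-12.055
  bounce: vy ← 0.88·12.055 = 10.609
Arc 3: start y=0.000, vy=10.609 → t=2.163, apex=5.736, x_land=77.187, impact vy=-10.609
  bounce: vy ← 0.88·10.609 = 9.336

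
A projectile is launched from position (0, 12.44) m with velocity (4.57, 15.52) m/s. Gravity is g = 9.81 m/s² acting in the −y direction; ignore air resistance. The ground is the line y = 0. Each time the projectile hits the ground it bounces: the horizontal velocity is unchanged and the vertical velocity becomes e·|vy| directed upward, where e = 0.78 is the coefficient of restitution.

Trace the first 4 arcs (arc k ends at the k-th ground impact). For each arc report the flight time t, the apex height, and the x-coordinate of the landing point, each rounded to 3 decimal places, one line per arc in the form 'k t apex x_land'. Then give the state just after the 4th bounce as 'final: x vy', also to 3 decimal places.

1 3.827 24.717 17.489
2 3.502 15.038 33.492
3 2.731 9.149 45.975
4 2.131 5.566 55.712
final: 55.712 8.151

Arc 1: start y=12.440, vy=15.520 → t=3.827, apex=24.717, x_land=17.489, impact vy=-22.021
  bounce: vy ← 0.78·22.021 = 17.177
Arc 2: start y=0.000, vy=17.177 → t=3.502, apex=15.038, x_land=33.492, impact vy=-17.177
  bounce: vy ← 0.78·17.177 = 13.398
Arc 3: start y=0.000, vy=13.398 → t=2.731, apex=9.149, x_land=45.975, impact vy=-13.398
  bounce: vy ← 0.78·13.398 = 10.450
Arc 4: start y=0.000, vy=10.450 → t=2.131, apex=5.566, x_land=55.712, impact vy=-10.450
  bounce: vy ← 0.78·10.450 = 8.151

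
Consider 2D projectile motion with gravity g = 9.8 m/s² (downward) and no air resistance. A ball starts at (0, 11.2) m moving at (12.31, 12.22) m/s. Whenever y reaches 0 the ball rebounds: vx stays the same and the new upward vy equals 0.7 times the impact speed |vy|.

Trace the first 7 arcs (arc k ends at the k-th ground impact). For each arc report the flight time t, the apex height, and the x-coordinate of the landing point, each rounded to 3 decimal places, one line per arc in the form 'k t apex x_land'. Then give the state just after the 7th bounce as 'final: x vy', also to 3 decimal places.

Arc 1: start y=11.200, vy=12.220 → t=3.207, apex=18.819, x_land=39.474, impact vy=-19.205
  bounce: vy ← 0.7·19.205 = 13.444
Arc 2: start y=0.000, vy=13.444 → t=2.744, apex=9.221, x_land=73.248, impact vy=-13.444
  bounce: vy ← 0.7·13.444 = 9.411
Arc 3: start y=0.000, vy=9.411 → t=1.921, apex=4.518, x_land=96.890, impact vy=-9.411
  bounce: vy ← 0.7·9.411 = 6.587
Arc 4: start y=0.000, vy=6.587 → t=1.344, apex=2.214, x_land=113.439, impact vy=-6.587
  bounce: vy ← 0.7·6.587 = 4.611
Arc 5: start y=0.000, vy=4.611 → t=0.941, apex=1.085, x_land=125.024, impact vy=-4.611
  bounce: vy ← 0.7·4.611 = 3.228
Arc 6: start y=0.000, vy=3.228 → t=0.659, apex=0.532, x_land=133.133, impact vy=-3.228
  bounce: vy ← 0.7·3.228 = 2.259
Arc 7: start y=0.000, vy=2.259 → t=0.461, apex=0.260, x_land=138.810, impact vy=-2.259
  bounce: vy ← 0.7·2.259 = 1.582

1 3.207 18.819 39.474
2 2.744 9.221 73.248
3 1.921 4.518 96.890
4 1.344 2.214 113.439
5 0.941 1.085 125.024
6 0.659 0.532 133.133
7 0.461 0.260 138.810
final: 138.810 1.582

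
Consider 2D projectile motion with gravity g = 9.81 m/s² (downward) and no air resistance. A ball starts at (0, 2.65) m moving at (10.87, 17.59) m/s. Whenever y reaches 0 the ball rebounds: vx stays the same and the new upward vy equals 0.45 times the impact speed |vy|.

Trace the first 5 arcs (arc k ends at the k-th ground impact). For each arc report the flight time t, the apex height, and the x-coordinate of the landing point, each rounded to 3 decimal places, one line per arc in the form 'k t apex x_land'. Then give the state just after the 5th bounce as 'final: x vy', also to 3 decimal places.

Arc 1: start y=2.650, vy=17.590 → t=3.731, apex=18.420, x_land=40.555, impact vy=-19.011
  bounce: vy ← 0.45·19.011 = 8.555
Arc 2: start y=0.000, vy=8.555 → t=1.744, apex=3.730, x_land=59.514, impact vy=-8.555
  bounce: vy ← 0.45·8.555 = 3.850
Arc 3: start y=0.000, vy=3.850 → t=0.785, apex=0.755, x_land=68.045, impact vy=-3.850
  bounce: vy ← 0.45·3.850 = 1.732
Arc 4: start y=0.000, vy=1.732 → t=0.353, apex=0.153, x_land=71.884, impact vy=-1.732
  bounce: vy ← 0.45·1.732 = 0.780
Arc 5: start y=0.000, vy=0.780 → t=0.159, apex=0.031, x_land=73.611, impact vy=-0.780
  bounce: vy ← 0.45·0.780 = 0.351

1 3.731 18.420 40.555
2 1.744 3.730 59.514
3 0.785 0.755 68.045
4 0.353 0.153 71.884
5 0.159 0.031 73.611
final: 73.611 0.351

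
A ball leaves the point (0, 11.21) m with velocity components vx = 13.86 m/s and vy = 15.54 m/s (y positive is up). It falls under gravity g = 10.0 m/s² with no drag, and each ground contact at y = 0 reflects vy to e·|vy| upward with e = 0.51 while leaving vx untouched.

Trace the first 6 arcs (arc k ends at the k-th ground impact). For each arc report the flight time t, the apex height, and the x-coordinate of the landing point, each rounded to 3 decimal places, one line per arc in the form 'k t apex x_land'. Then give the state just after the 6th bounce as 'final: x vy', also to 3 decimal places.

1 3.712 23.285 51.448
2 2.201 6.056 81.956
3 1.123 1.575 97.515
4 0.573 0.410 105.450
5 0.292 0.107 109.497
6 0.149 0.028 111.561
final: 111.561 0.380

Arc 1: start y=11.210, vy=15.540 → t=3.712, apex=23.285, x_land=51.448, impact vy=-21.580
  bounce: vy ← 0.51·21.580 = 11.006
Arc 2: start y=0.000, vy=11.006 → t=2.201, apex=6.056, x_land=81.956, impact vy=-11.006
  bounce: vy ← 0.51·11.006 = 5.613
Arc 3: start y=0.000, vy=5.613 → t=1.123, apex=1.575, x_land=97.515, impact vy=-5.613
  bounce: vy ← 0.51·5.613 = 2.863
Arc 4: start y=0.000, vy=2.863 → t=0.573, apex=0.410, x_land=105.450, impact vy=-2.863
  bounce: vy ← 0.51·2.863 = 1.460
Arc 5: start y=0.000, vy=1.460 → t=0.292, apex=0.107, x_land=109.497, impact vy=-1.460
  bounce: vy ← 0.51·1.460 = 0.745
Arc 6: start y=0.000, vy=0.745 → t=0.149, apex=0.028, x_land=111.561, impact vy=-0.745
  bounce: vy ← 0.51·0.745 = 0.380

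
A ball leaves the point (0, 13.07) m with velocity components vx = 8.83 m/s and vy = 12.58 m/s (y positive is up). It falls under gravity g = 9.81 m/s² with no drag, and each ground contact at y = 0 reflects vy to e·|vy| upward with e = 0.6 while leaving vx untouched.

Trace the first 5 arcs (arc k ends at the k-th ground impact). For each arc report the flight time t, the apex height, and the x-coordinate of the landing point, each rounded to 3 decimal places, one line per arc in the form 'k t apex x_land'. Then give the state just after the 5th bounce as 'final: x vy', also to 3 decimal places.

Arc 1: start y=13.070, vy=12.580 → t=3.358, apex=21.136, x_land=29.653, impact vy=-20.364
  bounce: vy ← 0.6·20.364 = 12.218
Arc 2: start y=0.000, vy=12.218 → t=2.491, apex=7.609, x_land=51.648, impact vy=-12.218
  bounce: vy ← 0.6·12.218 = 7.331
Arc 3: start y=0.000, vy=7.331 → t=1.495, apex=2.739, x_land=64.846, impact vy=-7.331
  bounce: vy ← 0.6·7.331 = 4.399
Arc 4: start y=0.000, vy=4.399 → t=0.897, apex=0.986, x_land=72.764, impact vy=-4.399
  bounce: vy ← 0.6·4.399 = 2.639
Arc 5: start y=0.000, vy=2.639 → t=0.538, apex=0.355, x_land=77.515, impact vy=-2.639
  bounce: vy ← 0.6·2.639 = 1.583

1 3.358 21.136 29.653
2 2.491 7.609 51.648
3 1.495 2.739 64.846
4 0.897 0.986 72.764
5 0.538 0.355 77.515
final: 77.515 1.583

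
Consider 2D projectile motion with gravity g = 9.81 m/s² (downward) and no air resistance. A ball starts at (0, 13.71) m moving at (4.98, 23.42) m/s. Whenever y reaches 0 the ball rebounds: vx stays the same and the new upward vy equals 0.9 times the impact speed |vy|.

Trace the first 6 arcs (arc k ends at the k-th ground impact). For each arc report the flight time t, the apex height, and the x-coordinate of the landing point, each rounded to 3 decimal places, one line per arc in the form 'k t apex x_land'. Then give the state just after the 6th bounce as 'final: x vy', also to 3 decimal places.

Arc 1: start y=13.710, vy=23.420 → t=5.302, apex=41.666, x_land=26.404, impact vy=-28.592
  bounce: vy ← 0.9·28.592 = 25.733
Arc 2: start y=0.000, vy=25.733 → t=5.246, apex=33.749, x_land=52.530, impact vy=-25.733
  bounce: vy ← 0.9·25.733 = 23.159
Arc 3: start y=0.000, vy=23.159 → t=4.722, apex=27.337, x_land=76.043, impact vy=-23.159
  bounce: vy ← 0.9·23.159 = 20.843
Arc 4: start y=0.000, vy=20.843 → t=4.249, apex=22.143, x_land=97.205, impact vy=-20.843
  bounce: vy ← 0.9·20.843 = 18.759
Arc 5: start y=0.000, vy=18.759 → t=3.824, apex=17.936, x_land=116.251, impact vy=-18.759
  bounce: vy ← 0.9·18.759 = 16.883
Arc 6: start y=0.000, vy=16.883 → t=3.442, apex=14.528, x_land=133.392, impact vy=-16.883
  bounce: vy ← 0.9·16.883 = 15.195

1 5.302 41.666 26.404
2 5.246 33.749 52.530
3 4.722 27.337 76.043
4 4.249 22.143 97.205
5 3.824 17.936 116.251
6 3.442 14.528 133.392
final: 133.392 15.195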